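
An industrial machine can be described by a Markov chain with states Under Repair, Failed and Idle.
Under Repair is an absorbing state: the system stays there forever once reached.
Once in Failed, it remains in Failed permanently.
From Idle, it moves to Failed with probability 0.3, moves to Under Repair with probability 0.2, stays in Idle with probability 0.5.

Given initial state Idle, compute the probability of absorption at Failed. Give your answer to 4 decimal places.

0.6000

Let h(s) be the probability of absorption at Failed starting from transient state s. Then h(Failed) = 1 and h(Under Repair) = 0. By first-step analysis:
h(Idle) = 0.2·0 + 0.3·1 + 0.5·h(Idle)
Solving: h(Idle) = 0.6000.
Starting from Idle, the probability is 0.6000.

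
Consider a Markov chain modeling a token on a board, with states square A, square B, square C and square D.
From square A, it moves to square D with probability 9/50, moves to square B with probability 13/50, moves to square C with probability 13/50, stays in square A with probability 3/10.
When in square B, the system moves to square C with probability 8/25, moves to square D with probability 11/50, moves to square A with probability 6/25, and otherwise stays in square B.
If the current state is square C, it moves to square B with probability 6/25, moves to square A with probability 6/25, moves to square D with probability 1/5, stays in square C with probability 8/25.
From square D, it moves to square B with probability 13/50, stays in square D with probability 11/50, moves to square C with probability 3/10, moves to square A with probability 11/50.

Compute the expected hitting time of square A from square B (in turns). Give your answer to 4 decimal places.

Let t(s) be the expected number of turns to first reach square A from state s, with t(square A) = 0. Conditioning on the first turn:
t(square B) = 1 + 0.22·t(square B) + 0.32·t(square C) + 0.22·t(square D)
t(square C) = 1 + 0.24·t(square B) + 0.32·t(square C) + 0.2·t(square D)
t(square D) = 1 + 0.26·t(square B) + 0.3·t(square C) + 0.22·t(square D)
Solving: t(square B) = 4.2422, t(square C) = 4.2405, t(square D) = 4.3271.
Expected turns from square B to square A: 4.2422.

4.2422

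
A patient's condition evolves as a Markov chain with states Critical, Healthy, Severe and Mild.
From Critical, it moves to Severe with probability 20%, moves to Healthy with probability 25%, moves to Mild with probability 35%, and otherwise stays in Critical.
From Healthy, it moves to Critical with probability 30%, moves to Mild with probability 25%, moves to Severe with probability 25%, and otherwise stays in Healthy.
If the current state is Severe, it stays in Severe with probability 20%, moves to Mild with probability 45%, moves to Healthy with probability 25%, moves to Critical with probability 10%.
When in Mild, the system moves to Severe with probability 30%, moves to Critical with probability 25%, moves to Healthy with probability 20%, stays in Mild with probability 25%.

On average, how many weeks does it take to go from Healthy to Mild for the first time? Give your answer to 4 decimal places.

3.1391

Let t(s) be the expected number of weeks to first reach Mild from state s, with t(Mild) = 0. Conditioning on the first week:
t(Critical) = 1 + 0.2·t(Critical) + 0.25·t(Healthy) + 0.2·t(Severe)
t(Healthy) = 1 + 0.3·t(Critical) + 0.2·t(Healthy) + 0.25·t(Severe)
t(Severe) = 1 + 0.1·t(Critical) + 0.25·t(Healthy) + 0.2·t(Severe)
Solving: t(Critical) = 2.8787, t(Healthy) = 3.1391, t(Severe) = 2.5908.
Expected weeks from Healthy to Mild: 3.1391.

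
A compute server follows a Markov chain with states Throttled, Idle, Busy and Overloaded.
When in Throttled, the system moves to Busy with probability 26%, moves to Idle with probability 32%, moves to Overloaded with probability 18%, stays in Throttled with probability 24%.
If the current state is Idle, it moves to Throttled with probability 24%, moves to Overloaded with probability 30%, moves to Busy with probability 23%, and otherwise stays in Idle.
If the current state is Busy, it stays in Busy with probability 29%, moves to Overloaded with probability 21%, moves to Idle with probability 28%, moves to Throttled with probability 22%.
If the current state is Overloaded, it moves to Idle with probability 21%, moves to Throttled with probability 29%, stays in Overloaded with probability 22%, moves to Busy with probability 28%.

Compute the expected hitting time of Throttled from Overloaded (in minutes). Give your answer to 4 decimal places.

Let t(s) be the expected number of minutes to first reach Throttled from state s, with t(Throttled) = 0. Conditioning on the first minute:
t(Idle) = 1 + 0.23·t(Idle) + 0.23·t(Busy) + 0.3·t(Overloaded)
t(Busy) = 1 + 0.28·t(Idle) + 0.29·t(Busy) + 0.21·t(Overloaded)
t(Overloaded) = 1 + 0.21·t(Idle) + 0.28·t(Busy) + 0.22·t(Overloaded)
Solving: t(Idle) = 4.0380, t(Busy) = 4.1414, t(Overloaded) = 3.8559.
Expected minutes from Overloaded to Throttled: 3.8559.

3.8559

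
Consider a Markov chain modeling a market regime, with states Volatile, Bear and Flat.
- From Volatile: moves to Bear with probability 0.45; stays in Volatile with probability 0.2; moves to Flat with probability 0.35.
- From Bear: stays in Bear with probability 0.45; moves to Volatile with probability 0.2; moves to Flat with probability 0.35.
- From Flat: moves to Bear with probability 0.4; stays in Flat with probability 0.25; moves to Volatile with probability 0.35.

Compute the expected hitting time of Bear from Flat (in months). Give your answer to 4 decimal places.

2.4084

Let t(s) be the expected number of months to first reach Bear from state s, with t(Bear) = 0. Conditioning on the first month:
t(Volatile) = 1 + 0.2·t(Volatile) + 0.35·t(Flat)
t(Flat) = 1 + 0.35·t(Volatile) + 0.25·t(Flat)
Solving: t(Volatile) = 2.3037, t(Flat) = 2.4084.
Expected months from Flat to Bear: 2.4084.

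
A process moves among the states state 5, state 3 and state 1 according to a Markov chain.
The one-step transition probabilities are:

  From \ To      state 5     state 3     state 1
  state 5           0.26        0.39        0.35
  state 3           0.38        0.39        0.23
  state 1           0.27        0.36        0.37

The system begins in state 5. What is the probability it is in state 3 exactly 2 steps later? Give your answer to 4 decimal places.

Sum over the intermediate state after 1 step:
P = P(state 5→state 5)·P(state 5→state 3) + P(state 5→state 3)·P(state 3→state 3) + P(state 5→state 1)·P(state 1→state 3)
  = 0.26×0.39 + 0.39×0.39 + 0.35×0.36
  = 0.1014 + 0.1521 + 0.1260 = 0.3795

0.3795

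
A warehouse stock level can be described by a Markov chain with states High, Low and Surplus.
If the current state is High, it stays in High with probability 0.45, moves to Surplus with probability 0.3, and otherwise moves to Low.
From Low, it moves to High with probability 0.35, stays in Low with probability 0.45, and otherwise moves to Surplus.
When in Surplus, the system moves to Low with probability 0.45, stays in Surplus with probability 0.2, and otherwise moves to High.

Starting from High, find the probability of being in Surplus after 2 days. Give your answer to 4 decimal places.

0.2450

Sum over the intermediate state after 1 day:
P = P(High→High)·P(High→Surplus) + P(High→Low)·P(Low→Surplus) + P(High→Surplus)·P(Surplus→Surplus)
  = 0.45×0.3 + 0.25×0.2 + 0.3×0.2
  = 0.1350 + 0.0500 + 0.0600 = 0.2450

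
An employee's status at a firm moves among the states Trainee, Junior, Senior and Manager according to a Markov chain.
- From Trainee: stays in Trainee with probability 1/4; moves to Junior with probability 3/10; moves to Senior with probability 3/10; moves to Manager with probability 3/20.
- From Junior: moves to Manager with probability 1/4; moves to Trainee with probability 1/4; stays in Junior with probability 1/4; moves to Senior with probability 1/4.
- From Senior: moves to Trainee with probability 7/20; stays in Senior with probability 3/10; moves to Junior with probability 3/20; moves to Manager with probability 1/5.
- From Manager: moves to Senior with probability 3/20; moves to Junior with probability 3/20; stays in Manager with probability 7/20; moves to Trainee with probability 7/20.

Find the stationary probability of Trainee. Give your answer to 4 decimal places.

0.2985

Let the stationary distribution be π with π = πP and π_1 + π_2 + π_3 + π_4 = 1.
π_1 = 0.25·π_1 + 0.25·π_2 + 0.35·π_3 + 0.35·π_4
π_2 = 0.3·π_1 + 0.25·π_2 + 0.15·π_3 + 0.15·π_4
π_3 = 0.3·π_1 + 0.25·π_2 + 0.3·π_3 + 0.15·π_4
Solving with the normalization constraint gives π = (0.2985, 0.2164, 0.2546, 0.2305).
So the stationary probability of Trainee is 0.2985.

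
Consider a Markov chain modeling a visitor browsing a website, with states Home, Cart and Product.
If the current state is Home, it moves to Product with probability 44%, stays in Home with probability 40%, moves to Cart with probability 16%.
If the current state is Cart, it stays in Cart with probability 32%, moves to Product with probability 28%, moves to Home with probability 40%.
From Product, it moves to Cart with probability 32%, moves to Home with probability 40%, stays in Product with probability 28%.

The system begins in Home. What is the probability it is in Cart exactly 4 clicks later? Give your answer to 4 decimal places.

0.2560

Propagate the distribution vector 4 clicks from Home.
After 0 clicks: (1.0000, 0.0000, 0.0000)
After 1 click: (0.4000, 0.1600, 0.4400)
After 2 clicks: (0.4000, 0.2560, 0.3440)
After 3 clicks: (0.4000, 0.2560, 0.3440)
After 4 clicks: (0.4000, 0.2560, 0.3440)
P(in Cart after 4 clicks) = 0.2560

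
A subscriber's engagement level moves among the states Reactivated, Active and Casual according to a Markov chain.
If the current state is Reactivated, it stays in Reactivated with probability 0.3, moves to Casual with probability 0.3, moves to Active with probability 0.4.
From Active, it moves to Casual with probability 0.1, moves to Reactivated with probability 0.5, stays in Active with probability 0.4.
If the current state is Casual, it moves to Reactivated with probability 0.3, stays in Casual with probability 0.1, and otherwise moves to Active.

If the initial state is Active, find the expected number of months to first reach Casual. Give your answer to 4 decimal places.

Let t(s) be the expected number of months to first reach Casual from state s, with t(Casual) = 0. Conditioning on the first month:
t(Reactivated) = 1 + 0.3·t(Reactivated) + 0.4·t(Active)
t(Active) = 1 + 0.5·t(Reactivated) + 0.4·t(Active)
Solving: t(Reactivated) = 4.5455, t(Active) = 5.4545.
Expected months from Active to Casual: 5.4545.

5.4545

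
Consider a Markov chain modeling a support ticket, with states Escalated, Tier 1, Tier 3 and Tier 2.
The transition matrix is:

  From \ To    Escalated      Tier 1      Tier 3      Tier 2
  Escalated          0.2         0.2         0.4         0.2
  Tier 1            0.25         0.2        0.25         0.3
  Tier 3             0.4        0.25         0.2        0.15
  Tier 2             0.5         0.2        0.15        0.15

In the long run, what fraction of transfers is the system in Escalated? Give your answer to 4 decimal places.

Let the stationary distribution be π with π = πP and π_1 + π_2 + π_3 + π_4 = 1.
π_1 = 0.2·π_1 + 0.25·π_2 + 0.4·π_3 + 0.5·π_4
π_2 = 0.2·π_1 + 0.2·π_2 + 0.25·π_3 + 0.2·π_4
π_3 = 0.4·π_1 + 0.25·π_2 + 0.2·π_3 + 0.15·π_4
Solving with the normalization constraint gives π = (0.3232, 0.2133, 0.2654, 0.1981).
So the stationary probability of Escalated is 0.3232.

0.3232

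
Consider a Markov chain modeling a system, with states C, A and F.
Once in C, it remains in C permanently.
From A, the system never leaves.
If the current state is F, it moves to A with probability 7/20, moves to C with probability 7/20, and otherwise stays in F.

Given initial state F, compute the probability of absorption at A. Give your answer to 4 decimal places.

0.5000

Let h(s) be the probability of absorption at A starting from transient state s. Then h(A) = 1 and h(C) = 0. By first-step analysis:
h(F) = 0.35·0 + 0.35·1 + 0.3·h(F)
Solving: h(F) = 0.5000.
Starting from F, the probability is 0.5000.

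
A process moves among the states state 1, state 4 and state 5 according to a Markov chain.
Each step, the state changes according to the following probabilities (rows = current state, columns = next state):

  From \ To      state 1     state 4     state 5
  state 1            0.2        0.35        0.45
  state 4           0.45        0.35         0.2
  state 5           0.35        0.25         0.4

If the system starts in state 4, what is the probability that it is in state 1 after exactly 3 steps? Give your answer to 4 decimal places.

0.3354

Propagate the distribution vector 3 steps from state 4.
After 0 steps: (0.0000, 1.0000, 0.0000)
After 1 step: (0.4500, 0.3500, 0.2000)
After 2 steps: (0.3175, 0.3300, 0.3525)
After 3 steps: (0.3354, 0.3148, 0.3499)
P(in state 1 after 3 steps) = 0.3354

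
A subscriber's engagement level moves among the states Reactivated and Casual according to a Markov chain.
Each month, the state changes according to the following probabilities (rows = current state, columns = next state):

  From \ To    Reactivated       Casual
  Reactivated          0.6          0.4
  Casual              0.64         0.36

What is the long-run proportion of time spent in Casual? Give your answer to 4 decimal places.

0.3846

Let the stationary distribution be π with π = πP and π_1 + π_2 = 1.
π_1 = 0.6·π_1 + 0.64·π_2
Solving with the normalization constraint gives π = (0.6154, 0.3846).
So the stationary probability of Casual is 0.3846.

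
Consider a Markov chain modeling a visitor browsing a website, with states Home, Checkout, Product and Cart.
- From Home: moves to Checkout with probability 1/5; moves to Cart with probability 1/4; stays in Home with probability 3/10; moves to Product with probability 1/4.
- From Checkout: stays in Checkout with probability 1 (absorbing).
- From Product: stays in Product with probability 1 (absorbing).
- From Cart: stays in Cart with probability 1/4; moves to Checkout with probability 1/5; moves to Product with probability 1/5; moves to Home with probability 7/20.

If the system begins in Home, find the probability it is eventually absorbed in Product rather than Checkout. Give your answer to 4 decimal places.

0.5429

Let h(s) be the probability of absorption at Product starting from transient state s. Then h(Product) = 1 and h(Checkout) = 0. By first-step analysis:
h(Home) = 0.3·h(Home) + 0.2·0 + 0.25·1 + 0.25·h(Cart)
h(Cart) = 0.35·h(Home) + 0.2·0 + 0.2·1 + 0.25·h(Cart)
Solving: h(Home) = 0.5429, h(Cart) = 0.5200.
Starting from Home, the probability is 0.5429.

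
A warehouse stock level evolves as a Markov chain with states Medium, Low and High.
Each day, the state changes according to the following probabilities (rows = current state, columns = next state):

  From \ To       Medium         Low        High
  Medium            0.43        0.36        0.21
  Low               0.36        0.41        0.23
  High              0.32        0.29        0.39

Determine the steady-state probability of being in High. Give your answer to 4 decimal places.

0.2649

Let the stationary distribution be π with π = πP and π_1 + π_2 + π_3 = 1.
π_1 = 0.43·π_1 + 0.36·π_2 + 0.32·π_3
π_2 = 0.36·π_1 + 0.41·π_2 + 0.29·π_3
Solving with the normalization constraint gives π = (0.3757, 0.3594, 0.2649).
So the stationary probability of High is 0.2649.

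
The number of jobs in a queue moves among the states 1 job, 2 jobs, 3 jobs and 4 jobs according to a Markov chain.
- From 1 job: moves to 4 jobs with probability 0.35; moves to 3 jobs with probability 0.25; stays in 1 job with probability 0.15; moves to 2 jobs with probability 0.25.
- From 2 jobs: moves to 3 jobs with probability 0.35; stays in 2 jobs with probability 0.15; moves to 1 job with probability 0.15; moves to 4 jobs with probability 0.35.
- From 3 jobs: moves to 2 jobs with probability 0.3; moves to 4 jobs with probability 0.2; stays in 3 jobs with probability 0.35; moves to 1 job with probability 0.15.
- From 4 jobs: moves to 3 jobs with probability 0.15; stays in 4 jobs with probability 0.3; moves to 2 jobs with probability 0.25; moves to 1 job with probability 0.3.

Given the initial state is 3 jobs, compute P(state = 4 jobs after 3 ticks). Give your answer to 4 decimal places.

Propagate the distribution vector 3 ticks from 3 jobs.
After 0 ticks: (0.0000, 0.0000, 1.0000, 0.0000)
After 1 tick: (0.1500, 0.3000, 0.3500, 0.2000)
After 2 ticks: (0.1800, 0.2375, 0.2950, 0.2875)
After 3 ticks: (0.1931, 0.2410, 0.2745, 0.2914)
P(in 4 jobs after 3 ticks) = 0.2914

0.2914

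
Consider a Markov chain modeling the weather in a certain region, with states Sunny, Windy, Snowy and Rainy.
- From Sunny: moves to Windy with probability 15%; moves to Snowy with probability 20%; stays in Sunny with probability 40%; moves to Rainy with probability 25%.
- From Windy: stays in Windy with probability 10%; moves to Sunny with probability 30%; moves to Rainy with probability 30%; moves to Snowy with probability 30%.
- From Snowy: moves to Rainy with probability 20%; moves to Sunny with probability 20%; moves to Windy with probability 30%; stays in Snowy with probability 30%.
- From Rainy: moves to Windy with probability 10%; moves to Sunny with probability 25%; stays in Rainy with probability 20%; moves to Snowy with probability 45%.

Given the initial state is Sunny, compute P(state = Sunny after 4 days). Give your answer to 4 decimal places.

0.2869

Propagate the distribution vector 4 days from Sunny.
After 0 days: (1.0000, 0.0000, 0.0000, 0.0000)
After 1 day: (0.4000, 0.1500, 0.2000, 0.2500)
After 2 days: (0.3075, 0.1600, 0.2975, 0.2350)
After 3 days: (0.2893, 0.1749, 0.3045, 0.2314)
After 4 days: (0.2869, 0.1754, 0.3058, 0.2320)
P(in Sunny after 4 days) = 0.2869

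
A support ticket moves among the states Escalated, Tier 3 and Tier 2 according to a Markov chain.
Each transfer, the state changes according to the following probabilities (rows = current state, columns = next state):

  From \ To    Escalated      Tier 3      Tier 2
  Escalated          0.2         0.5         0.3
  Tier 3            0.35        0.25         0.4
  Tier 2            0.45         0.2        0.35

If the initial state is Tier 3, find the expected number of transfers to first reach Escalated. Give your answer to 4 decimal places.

2.5767

Let t(s) be the expected number of transfers to first reach Escalated from state s, with t(Escalated) = 0. Conditioning on the first transfer:
t(Tier 3) = 1 + 0.25·t(Tier 3) + 0.4·t(Tier 2)
t(Tier 2) = 1 + 0.2·t(Tier 3) + 0.35·t(Tier 2)
Solving: t(Tier 3) = 2.5767, t(Tier 2) = 2.3313.
Expected transfers from Tier 3 to Escalated: 2.5767.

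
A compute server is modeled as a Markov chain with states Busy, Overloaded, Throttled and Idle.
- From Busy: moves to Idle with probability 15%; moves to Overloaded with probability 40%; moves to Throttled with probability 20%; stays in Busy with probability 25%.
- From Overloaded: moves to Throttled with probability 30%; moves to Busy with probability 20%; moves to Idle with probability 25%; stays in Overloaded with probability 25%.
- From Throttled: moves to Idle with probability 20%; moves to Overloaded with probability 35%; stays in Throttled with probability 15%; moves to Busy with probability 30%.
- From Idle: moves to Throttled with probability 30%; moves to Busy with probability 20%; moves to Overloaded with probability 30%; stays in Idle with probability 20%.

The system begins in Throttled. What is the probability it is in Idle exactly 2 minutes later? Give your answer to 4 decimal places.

Propagate the distribution vector 2 minutes from Throttled.
After 0 minutes: (0.0000, 0.0000, 1.0000, 0.0000)
After 1 minute: (0.3000, 0.3500, 0.1500, 0.2000)
After 2 minutes: (0.2300, 0.3200, 0.2475, 0.2025)
P(in Idle after 2 minutes) = 0.2025

0.2025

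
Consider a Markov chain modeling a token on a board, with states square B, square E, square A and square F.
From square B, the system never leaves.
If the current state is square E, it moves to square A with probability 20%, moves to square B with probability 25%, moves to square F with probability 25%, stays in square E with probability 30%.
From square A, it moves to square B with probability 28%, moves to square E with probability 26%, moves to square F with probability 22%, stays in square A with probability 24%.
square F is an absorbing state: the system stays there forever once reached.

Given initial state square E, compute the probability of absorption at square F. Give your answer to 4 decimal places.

0.4875

Let h(s) be the probability of absorption at square F starting from transient state s. Then h(square F) = 1 and h(square B) = 0. By first-step analysis:
h(square E) = 0.25·0 + 0.3·h(square E) + 0.2·h(square A) + 0.25·1
h(square A) = 0.28·0 + 0.26·h(square E) + 0.24·h(square A) + 0.22·1
Solving: h(square E) = 0.4875, h(square A) = 0.4563.
Starting from square E, the probability is 0.4875.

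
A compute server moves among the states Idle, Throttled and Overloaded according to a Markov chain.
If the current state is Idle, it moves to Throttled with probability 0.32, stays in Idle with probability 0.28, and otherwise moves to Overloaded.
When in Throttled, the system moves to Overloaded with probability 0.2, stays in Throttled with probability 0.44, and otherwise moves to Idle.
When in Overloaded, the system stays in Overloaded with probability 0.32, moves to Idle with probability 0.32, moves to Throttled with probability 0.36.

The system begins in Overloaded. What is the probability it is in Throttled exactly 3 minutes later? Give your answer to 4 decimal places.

0.3772

Propagate the distribution vector 3 minutes from Overloaded.
After 0 minutes: (0.0000, 0.0000, 1.0000)
After 1 minute: (0.3200, 0.3600, 0.3200)
After 2 minutes: (0.3216, 0.3760, 0.3024)
After 3 minutes: (0.3222, 0.3772, 0.3006)
P(in Throttled after 3 minutes) = 0.3772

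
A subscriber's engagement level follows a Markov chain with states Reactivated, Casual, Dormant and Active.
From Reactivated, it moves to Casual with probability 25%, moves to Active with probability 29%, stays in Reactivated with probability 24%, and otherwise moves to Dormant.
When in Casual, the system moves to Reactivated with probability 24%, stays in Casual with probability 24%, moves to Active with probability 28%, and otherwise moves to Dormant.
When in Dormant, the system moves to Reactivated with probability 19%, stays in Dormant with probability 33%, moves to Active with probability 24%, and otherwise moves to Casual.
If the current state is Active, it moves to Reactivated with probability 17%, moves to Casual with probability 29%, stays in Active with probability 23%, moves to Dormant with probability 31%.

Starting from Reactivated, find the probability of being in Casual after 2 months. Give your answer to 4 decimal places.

0.2569

Propagate the distribution vector 2 months from Reactivated.
After 0 months: (1.0000, 0.0000, 0.0000, 0.0000)
After 1 month: (0.2400, 0.2500, 0.2200, 0.2900)
After 2 months: (0.2087, 0.2569, 0.2753, 0.2591)
P(in Casual after 2 months) = 0.2569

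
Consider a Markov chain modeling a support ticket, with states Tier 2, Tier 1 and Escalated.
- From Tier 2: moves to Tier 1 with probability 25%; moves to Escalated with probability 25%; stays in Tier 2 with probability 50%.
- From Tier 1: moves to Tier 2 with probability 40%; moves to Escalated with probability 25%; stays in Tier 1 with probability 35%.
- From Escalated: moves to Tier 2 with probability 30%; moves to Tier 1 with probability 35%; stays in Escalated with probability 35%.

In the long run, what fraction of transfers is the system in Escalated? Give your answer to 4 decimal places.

Let the stationary distribution be π with π = πP and π_1 + π_2 + π_3 = 1.
π_1 = 0.5·π_1 + 0.4·π_2 + 0.3·π_3
π_2 = 0.25·π_1 + 0.35·π_2 + 0.35·π_3
Solving with the normalization constraint gives π = (0.4136, 0.3086, 0.2778).
So the stationary probability of Escalated is 0.2778.

0.2778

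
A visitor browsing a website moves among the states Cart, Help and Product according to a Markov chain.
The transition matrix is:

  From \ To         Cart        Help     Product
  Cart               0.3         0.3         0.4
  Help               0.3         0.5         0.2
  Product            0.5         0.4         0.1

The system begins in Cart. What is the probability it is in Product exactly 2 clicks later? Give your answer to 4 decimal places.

0.2200

Sum over the intermediate state after 1 click:
P = P(Cart→Cart)·P(Cart→Product) + P(Cart→Help)·P(Help→Product) + P(Cart→Product)·P(Product→Product)
  = 0.3×0.4 + 0.3×0.2 + 0.4×0.1
  = 0.1200 + 0.0600 + 0.0400 = 0.2200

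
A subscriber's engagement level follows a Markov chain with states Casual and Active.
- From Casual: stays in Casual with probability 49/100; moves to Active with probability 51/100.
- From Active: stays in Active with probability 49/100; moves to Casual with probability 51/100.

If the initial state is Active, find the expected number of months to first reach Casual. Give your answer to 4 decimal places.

Let t(s) be the expected number of months to first reach Casual from state s, with t(Casual) = 0. Conditioning on the first month:
t(Active) = 1 + 0.49·t(Active)
Solving: t(Active) = 1.9608.
Expected months from Active to Casual: 1.9608.

1.9608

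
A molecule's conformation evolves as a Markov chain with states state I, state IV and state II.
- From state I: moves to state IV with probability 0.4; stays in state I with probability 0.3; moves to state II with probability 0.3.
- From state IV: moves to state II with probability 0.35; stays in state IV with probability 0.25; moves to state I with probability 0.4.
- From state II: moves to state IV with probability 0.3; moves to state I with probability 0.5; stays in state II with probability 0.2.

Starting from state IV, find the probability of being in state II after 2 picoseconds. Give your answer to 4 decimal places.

0.2775

Sum over the intermediate state after 1 picosecond:
P = P(state IV→state I)·P(state I→state II) + P(state IV→state IV)·P(state IV→state II) + P(state IV→state II)·P(state II→state II)
  = 0.4×0.3 + 0.25×0.35 + 0.35×0.2
  = 0.1200 + 0.0875 + 0.0700 = 0.2775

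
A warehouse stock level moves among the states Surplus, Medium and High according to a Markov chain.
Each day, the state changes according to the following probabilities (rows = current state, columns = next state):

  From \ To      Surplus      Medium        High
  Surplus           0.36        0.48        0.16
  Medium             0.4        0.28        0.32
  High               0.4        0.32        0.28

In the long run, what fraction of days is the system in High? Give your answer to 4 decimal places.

0.2485

Let the stationary distribution be π with π = πP and π_1 + π_2 + π_3 = 1.
π_1 = 0.36·π_1 + 0.4·π_2 + 0.4·π_3
π_2 = 0.48·π_1 + 0.28·π_2 + 0.32·π_3
Solving with the normalization constraint gives π = (0.3846, 0.3669, 0.2485).
So the stationary probability of High is 0.2485.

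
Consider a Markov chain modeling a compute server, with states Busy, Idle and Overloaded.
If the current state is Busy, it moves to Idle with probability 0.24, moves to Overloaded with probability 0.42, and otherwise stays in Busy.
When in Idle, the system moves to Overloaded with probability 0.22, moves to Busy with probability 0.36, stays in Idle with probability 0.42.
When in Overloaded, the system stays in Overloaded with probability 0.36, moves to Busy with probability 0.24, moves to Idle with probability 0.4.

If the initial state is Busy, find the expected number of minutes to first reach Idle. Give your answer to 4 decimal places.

Let t(s) be the expected number of minutes to first reach Idle from state s, with t(Idle) = 0. Conditioning on the first minute:
t(Busy) = 1 + 0.34·t(Busy) + 0.42·t(Overloaded)
t(Overloaded) = 1 + 0.24·t(Busy) + 0.36·t(Overloaded)
Solving: t(Busy) = 3.2960, t(Overloaded) = 2.7985.
Expected minutes from Busy to Idle: 3.2960.

3.2960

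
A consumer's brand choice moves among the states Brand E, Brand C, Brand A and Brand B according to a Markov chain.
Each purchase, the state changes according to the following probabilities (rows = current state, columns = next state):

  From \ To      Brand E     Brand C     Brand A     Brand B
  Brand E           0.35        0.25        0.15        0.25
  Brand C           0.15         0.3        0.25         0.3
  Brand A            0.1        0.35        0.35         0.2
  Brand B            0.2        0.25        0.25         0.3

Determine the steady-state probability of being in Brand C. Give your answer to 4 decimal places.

0.2902

Let the stationary distribution be π with π = πP and π_1 + π_2 + π_3 + π_4 = 1.
π_1 = 0.35·π_1 + 0.15·π_2 + 0.1·π_3 + 0.2·π_4
π_2 = 0.25·π_1 + 0.3·π_2 + 0.35·π_3 + 0.25·π_4
π_3 = 0.15·π_1 + 0.25·π_2 + 0.35·π_3 + 0.25·π_4
Solving with the normalization constraint gives π = (0.1880, 0.2902, 0.2569, 0.2649).
So the stationary probability of Brand C is 0.2902.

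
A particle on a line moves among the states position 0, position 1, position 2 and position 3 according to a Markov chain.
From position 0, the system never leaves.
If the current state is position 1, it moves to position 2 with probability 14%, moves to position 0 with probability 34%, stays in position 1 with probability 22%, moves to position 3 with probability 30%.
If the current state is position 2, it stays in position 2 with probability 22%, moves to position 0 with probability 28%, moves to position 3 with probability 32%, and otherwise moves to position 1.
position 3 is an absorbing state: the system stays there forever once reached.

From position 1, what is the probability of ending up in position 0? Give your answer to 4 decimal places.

Let h(s) be the probability of absorption at position 0 starting from transient state s. Then h(position 0) = 1 and h(position 3) = 0. By first-step analysis:
h(position 1) = 0.34·1 + 0.22·h(position 1) + 0.14·h(position 2) + 0.3·0
h(position 2) = 0.28·1 + 0.18·h(position 1) + 0.22·h(position 2) + 0.32·0
Solving: h(position 1) = 0.5219, h(position 2) = 0.4794.
Starting from position 1, the probability is 0.5219.

0.5219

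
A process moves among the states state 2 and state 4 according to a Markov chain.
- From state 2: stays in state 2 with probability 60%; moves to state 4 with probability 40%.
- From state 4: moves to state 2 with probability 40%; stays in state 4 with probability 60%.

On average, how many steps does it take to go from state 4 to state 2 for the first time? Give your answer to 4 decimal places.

Let t(s) be the expected number of steps to first reach state 2 from state s, with t(state 2) = 0. Conditioning on the first step:
t(state 4) = 1 + 0.6·t(state 4)
Solving: t(state 4) = 2.5000.
Expected steps from state 4 to state 2: 2.5000.

2.5000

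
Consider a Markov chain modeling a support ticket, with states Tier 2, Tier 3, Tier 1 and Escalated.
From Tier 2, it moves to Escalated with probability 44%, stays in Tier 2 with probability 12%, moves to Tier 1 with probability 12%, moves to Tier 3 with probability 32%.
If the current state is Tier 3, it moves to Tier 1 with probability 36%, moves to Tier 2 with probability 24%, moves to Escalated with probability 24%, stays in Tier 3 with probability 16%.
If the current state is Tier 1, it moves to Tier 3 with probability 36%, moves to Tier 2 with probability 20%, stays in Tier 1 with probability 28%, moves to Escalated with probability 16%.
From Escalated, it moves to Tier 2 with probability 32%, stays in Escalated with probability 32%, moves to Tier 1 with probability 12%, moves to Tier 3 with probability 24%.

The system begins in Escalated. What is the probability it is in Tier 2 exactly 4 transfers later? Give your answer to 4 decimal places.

Propagate the distribution vector 4 transfers from Escalated.
After 0 transfers: (0.0000, 0.0000, 0.0000, 1.0000)
After 1 transfer: (0.3200, 0.2400, 0.1200, 0.3200)
After 2 transfers: (0.2224, 0.2608, 0.1968, 0.3200)
After 3 transfers: (0.2310, 0.2605, 0.2141, 0.2943)
After 4 transfers: (0.2273, 0.2633, 0.2168, 0.2926)
P(in Tier 2 after 4 transfers) = 0.2273

0.2273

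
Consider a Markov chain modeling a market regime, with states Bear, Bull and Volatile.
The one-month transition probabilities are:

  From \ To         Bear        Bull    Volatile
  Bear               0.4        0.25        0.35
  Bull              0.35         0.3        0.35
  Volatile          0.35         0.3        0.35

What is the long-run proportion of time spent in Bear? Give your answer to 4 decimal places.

Let the stationary distribution be π with π = πP and π_1 + π_2 + π_3 = 1.
π_1 = 0.4·π_1 + 0.35·π_2 + 0.35·π_3
π_2 = 0.25·π_1 + 0.3·π_2 + 0.3·π_3
Solving with the normalization constraint gives π = (0.3684, 0.2816, 0.3500).
So the stationary probability of Bear is 0.3684.

0.3684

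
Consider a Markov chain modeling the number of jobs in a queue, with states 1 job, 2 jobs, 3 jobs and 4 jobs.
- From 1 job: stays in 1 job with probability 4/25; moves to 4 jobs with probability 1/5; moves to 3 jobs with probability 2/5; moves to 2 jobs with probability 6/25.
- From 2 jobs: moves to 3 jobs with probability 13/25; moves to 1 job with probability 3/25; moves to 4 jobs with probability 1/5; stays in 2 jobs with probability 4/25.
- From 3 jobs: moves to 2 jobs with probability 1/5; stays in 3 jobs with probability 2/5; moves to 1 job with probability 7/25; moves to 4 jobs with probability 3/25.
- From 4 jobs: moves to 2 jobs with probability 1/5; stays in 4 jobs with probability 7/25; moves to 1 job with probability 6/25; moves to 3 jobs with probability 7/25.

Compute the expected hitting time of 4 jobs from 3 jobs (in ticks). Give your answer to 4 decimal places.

Let t(s) be the expected number of ticks to first reach 4 jobs from state s, with t(4 jobs) = 0. Conditioning on the first tick:
t(1 job) = 1 + 0.16·t(1 job) + 0.24·t(2 jobs) + 0.4·t(3 jobs)
t(2 jobs) = 1 + 0.12·t(1 job) + 0.16·t(2 jobs) + 0.52·t(3 jobs)
t(3 jobs) = 1 + 0.28·t(1 job) + 0.2·t(2 jobs) + 0.4·t(3 jobs)
Solving: t(1 job) = 6.0235, t(2 jobs) = 6.0768, t(3 jobs) = 6.5032.
Expected ticks from 3 jobs to 4 jobs: 6.5032.

6.5032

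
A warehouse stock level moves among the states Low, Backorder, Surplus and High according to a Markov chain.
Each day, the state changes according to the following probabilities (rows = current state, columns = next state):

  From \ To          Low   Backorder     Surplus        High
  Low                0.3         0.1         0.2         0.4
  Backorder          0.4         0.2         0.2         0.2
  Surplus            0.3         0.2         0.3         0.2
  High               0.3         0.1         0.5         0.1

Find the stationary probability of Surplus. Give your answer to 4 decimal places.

Let the stationary distribution be π with π = πP and π_1 + π_2 + π_3 + π_4 = 1.
π_1 = 0.3·π_1 + 0.4·π_2 + 0.3·π_3 + 0.3·π_4
π_2 = 0.1·π_1 + 0.2·π_2 + 0.2·π_3 + 0.1·π_4
π_3 = 0.2·π_1 + 0.2·π_2 + 0.3·π_3 + 0.5·π_4
Solving with the normalization constraint gives π = (0.3145, 0.1447, 0.3019, 0.2390).
So the stationary probability of Surplus is 0.3019.

0.3019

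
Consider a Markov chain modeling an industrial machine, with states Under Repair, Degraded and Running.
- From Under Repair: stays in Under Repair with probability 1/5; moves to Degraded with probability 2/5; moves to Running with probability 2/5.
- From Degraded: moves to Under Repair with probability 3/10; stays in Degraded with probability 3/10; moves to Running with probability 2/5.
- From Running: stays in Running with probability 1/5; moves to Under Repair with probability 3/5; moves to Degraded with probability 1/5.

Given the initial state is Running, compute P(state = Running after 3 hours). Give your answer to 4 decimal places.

0.3280

Propagate the distribution vector 3 hours from Running.
After 0 hours: (0.0000, 0.0000, 1.0000)
After 1 hour: (0.6000, 0.2000, 0.2000)
After 2 hours: (0.3000, 0.3400, 0.3600)
After 3 hours: (0.3780, 0.2940, 0.3280)
P(in Running after 3 hours) = 0.3280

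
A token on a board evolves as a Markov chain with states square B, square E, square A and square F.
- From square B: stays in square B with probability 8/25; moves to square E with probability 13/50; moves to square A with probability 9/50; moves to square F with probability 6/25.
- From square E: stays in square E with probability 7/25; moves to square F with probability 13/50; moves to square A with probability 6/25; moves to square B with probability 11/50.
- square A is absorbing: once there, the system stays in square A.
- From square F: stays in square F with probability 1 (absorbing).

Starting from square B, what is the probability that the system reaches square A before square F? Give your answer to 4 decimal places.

0.4440

Let h(s) be the probability of absorption at square A starting from transient state s. Then h(square A) = 1 and h(square F) = 0. By first-step analysis:
h(square B) = 0.32·h(square B) + 0.26·h(square E) + 0.18·1 + 0.24·0
h(square E) = 0.22·h(square B) + 0.28·h(square E) + 0.24·1 + 0.26·0
Solving: h(square B) = 0.4440, h(square E) = 0.4690.
Starting from square B, the probability is 0.4440.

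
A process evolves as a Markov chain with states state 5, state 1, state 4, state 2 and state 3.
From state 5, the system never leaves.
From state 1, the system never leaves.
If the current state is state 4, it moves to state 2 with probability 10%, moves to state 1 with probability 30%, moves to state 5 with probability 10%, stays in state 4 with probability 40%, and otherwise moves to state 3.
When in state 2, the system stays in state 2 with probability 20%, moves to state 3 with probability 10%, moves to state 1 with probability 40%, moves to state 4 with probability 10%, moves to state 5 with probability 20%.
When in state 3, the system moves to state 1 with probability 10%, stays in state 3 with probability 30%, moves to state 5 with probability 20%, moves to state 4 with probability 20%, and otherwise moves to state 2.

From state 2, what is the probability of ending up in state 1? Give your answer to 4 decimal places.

Let h(s) be the probability of absorption at state 1 starting from transient state s. Then h(state 1) = 1 and h(state 5) = 0. By first-step analysis:
h(state 4) = 0.1·0 + 0.3·1 + 0.4·h(state 4) + 0.1·h(state 2) + 0.1·h(state 3)
h(state 2) = 0.2·0 + 0.4·1 + 0.1·h(state 4) + 0.2·h(state 2) + 0.1·h(state 3)
h(state 3) = 0.2·0 + 0.1·1 + 0.2·h(state 4) + 0.2·h(state 2) + 0.3·h(state 3)
Solving: h(state 4) = 0.6970, h(state 2) = 0.6532, h(state 3) = 0.5286.
Starting from state 2, the probability is 0.6532.

0.6532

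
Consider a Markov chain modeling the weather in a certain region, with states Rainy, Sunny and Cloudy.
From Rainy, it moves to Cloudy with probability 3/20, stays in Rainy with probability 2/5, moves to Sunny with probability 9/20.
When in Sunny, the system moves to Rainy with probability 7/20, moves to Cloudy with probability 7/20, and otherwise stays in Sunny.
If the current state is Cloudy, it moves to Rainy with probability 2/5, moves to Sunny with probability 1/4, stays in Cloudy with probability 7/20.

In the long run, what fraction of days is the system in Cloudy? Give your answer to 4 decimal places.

0.2734

Let the stationary distribution be π with π = πP and π_1 + π_2 + π_3 = 1.
π_1 = 0.4·π_1 + 0.35·π_2 + 0.4·π_3
π_2 = 0.45·π_1 + 0.3·π_2 + 0.25·π_3
Solving with the normalization constraint gives π = (0.3828, 0.3438, 0.2734).
So the stationary probability of Cloudy is 0.2734.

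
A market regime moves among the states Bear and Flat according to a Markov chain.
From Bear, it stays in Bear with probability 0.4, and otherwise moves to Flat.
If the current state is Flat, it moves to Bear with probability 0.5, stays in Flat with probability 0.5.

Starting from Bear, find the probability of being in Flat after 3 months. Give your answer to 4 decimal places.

Propagate the distribution vector 3 months from Bear.
After 0 months: (1.0000, 0.0000)
After 1 month: (0.4000, 0.6000)
After 2 months: (0.4600, 0.5400)
After 3 months: (0.4540, 0.5460)
P(in Flat after 3 months) = 0.5460

0.5460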